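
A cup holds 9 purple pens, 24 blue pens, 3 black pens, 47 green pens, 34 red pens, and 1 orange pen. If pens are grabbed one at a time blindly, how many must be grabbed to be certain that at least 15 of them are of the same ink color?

56

Treat the 6 ink colors as pigeonholes.
In the worst case we take at most 14 of each ink color, but all 9 purple, all 3 black, and all 1 orange (fewer than 14), giving 9 + 14 + 3 + 14 + 14 + 1 = 55.
One more pen then forces some ink color to 15, so 55 + 1 = 56.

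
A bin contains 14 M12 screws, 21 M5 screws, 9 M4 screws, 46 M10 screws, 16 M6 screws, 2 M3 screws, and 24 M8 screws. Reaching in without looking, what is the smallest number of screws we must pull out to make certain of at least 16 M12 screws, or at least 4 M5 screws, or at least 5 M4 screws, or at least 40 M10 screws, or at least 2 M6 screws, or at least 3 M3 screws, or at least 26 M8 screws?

Each of the 7 sizes has its own threshold; avoid all of them simultaneously.
The worst case stops just short of every target: all 14 M12, 3 M5, 4 M4, 39 M10, 1 M6, 2 M3, all 24 M8 — 14 + 3 + 4 + 39 + 1 + 2 + 24 = 87 screws.
One more screw must push some size to its target, so 87 + 1 = 88.

88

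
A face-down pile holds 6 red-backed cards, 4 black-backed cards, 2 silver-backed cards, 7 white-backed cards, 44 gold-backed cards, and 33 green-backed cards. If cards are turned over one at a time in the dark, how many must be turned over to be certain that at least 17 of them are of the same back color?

In the worst case we take at most 16 of each back color, but all 6 red-backed, all 4 black-backed, all 2 silver-backed, and all 7 white-backed (fewer than 16), giving 6 + 4 + 2 + 7 + 16 + 16 = 51.
One more card then forces some back color to 17, so 51 + 1 = 52.

52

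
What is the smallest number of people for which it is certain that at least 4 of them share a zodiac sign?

There are 12 zodiac signs acting as pigeonholes.
With 12 × 3 = 36 people we could place exactly 3 in each, with no class reaching 4.
One more forces some class to hold 4, so 36 + 1 = 37.

37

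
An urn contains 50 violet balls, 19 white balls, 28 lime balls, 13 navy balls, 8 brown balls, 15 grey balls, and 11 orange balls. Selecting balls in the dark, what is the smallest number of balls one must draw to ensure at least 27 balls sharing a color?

In the worst case we take at most 26 of each color, but all 19 white, all 13 navy, all 8 brown, all 15 grey, and all 11 orange (fewer than 26), giving 26 + 19 + 26 + 13 + 8 + 15 + 11 = 118.
One more ball then forces some color to 27, so 118 + 1 = 119.

119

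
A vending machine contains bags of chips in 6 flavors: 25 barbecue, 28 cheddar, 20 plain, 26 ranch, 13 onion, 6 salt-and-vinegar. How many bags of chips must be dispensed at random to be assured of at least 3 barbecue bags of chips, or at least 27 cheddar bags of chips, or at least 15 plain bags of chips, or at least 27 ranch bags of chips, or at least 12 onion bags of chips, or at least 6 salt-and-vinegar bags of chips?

85

Each of the 6 flavors has its own threshold; avoid all of them simultaneously.
The worst case stops just short of every target: 2 barbecue, 26 cheddar, 14 plain, 26 ranch, 11 onion, 5 salt-and-vinegar — 2 + 26 + 14 + 26 + 11 + 5 = 84 bags of chips.
One more bag of chips must push some flavor to its target, so 84 + 1 = 85.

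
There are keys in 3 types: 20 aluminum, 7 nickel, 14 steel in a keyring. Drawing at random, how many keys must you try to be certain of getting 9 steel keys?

36

The worst case draws every non-steel key first: 20 + 7 = 27.
The next 9 draws are then forced to be steel, giving 27 + 9 = 36.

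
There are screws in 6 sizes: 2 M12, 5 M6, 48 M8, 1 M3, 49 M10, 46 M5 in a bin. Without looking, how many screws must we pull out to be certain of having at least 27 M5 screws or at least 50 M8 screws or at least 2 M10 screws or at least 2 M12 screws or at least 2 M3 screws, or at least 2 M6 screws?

The worst case stops just short of every target: 1 M12, 1 M6, all 48 M8, 1 M3, 1 M10, 26 M5 — 1 + 1 + 48 + 1 + 1 + 26 = 78 screws.
One more screw must push some size to its target, so 78 + 1 = 79.

79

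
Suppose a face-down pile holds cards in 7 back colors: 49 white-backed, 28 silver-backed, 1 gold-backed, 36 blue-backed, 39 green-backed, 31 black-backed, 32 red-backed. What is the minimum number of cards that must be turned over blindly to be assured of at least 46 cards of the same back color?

213

In the worst case we take at most 45 of each back color, but all 28 silver-backed, all 1 gold-backed, all 36 blue-backed, all 39 green-backed, all 31 black-backed, and all 32 red-backed (fewer than 45), giving 45 + 28 + 1 + 36 + 39 + 31 + 32 = 212.
One more card then forces some back color to 46, so 212 + 1 = 213.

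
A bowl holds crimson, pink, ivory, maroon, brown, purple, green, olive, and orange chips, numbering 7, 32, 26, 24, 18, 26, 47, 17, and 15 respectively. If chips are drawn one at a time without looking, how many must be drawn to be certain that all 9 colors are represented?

206

The hardest color to obtain is crimson: we could draw every other chip first — 212 − 7 = 205 chips — without a single crimson one.
The next draw must be crimson, so 205 + 1 = 206.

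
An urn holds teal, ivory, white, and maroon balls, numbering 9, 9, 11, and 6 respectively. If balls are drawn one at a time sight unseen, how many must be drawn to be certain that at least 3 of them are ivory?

The worst case draws every non-ivory ball first: 9 + 11 + 6 = 26.
The next 3 draws are then forced to be ivory, giving 26 + 3 = 29.

29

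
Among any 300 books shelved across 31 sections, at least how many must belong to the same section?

If each of the 31 sections held at most 9, the total would be at most 31 × 9 = 279 < 300, a contradiction.
So at least one holds ⌈300/31⌉ = 10.

10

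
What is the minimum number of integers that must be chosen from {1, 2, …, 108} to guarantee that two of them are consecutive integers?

Partition {1, …, 108} into 54 pairs: {1,2}, {3,4}, …, {107,108}.
Choosing 54 integers — say the 54 even numbers 2, 4, …, 108 — takes one from each pair and avoids the property.
Choosing 55 forces two into the same pair by pigeonhole, and those are consecutive. So 55.

55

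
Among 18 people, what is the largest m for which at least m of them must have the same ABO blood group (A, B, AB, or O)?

5

If each of the 4 ABO blood groups held at most 4, the total would be at most 4 × 4 = 16 < 18, a contradiction.
So at least one holds ⌈18/4⌉ = 5.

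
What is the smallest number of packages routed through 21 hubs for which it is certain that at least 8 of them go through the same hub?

148

There are 21 hubs acting as pigeonholes.
With 21 × 7 = 147 packages we could place exactly 7 in each, with no class reaching 8.
One more forces some class to hold 8, so 147 + 1 = 148.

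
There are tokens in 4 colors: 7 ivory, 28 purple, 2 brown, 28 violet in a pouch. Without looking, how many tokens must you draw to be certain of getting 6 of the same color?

18

In the worst case we take at most 5 of each color, but all 2 brown (fewer than 5), giving 5 + 5 + 2 + 5 = 17.
One more token then forces some color to 6, so 17 + 1 = 18.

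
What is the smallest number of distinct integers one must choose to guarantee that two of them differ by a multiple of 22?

Two integers differ by a multiple of 22 exactly when they share a remainder mod 22.
There are 22 residue classes mod 22, so 22 integers can all lie in distinct classes.
One more integer must repeat a residue, giving a difference divisible by 22. So n = 22 + 1 = 23.

23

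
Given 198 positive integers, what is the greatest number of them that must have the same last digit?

20

There are 10 possible last digits, which serve as the pigeonholes.
If each of the 10 possible last digits held at most 19, the total would be at most 10 × 19 = 190 < 198, a contradiction.
So at least one holds ⌈198/10⌉ = 20.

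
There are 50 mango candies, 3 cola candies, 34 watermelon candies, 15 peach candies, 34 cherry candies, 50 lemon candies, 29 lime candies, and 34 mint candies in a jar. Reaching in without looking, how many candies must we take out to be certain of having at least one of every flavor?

The hardest flavor to obtain is cola: we could draw every other candy first — 249 − 3 = 246 candies — without a single cola one.
The next draw must be cola, so 246 + 1 = 247.

247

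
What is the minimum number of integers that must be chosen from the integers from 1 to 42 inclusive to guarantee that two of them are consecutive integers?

Partition {1, …, 42} into 21 pairs: {1,2}, {3,4}, …, {41,42}.
Choosing 21 integers — say the 21 even numbers 2, 4, …, 42 — takes one from each pair and avoids the property.
Choosing 22 forces two into the same pair by pigeonhole, and those are consecutive. So 22.

22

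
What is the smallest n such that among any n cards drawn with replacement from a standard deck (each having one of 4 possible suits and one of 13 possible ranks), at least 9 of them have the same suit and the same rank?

417

There are 4 × 13 = 52 (suit, rank) combinations acting as pigeonholes.
With 52 × 8 = 416 cards drawn with replacement from a standard deck we could place exactly 8 in each, with no (suit, rank) pair reaching 9.
One more forces some (suit, rank) pair to hold 9, so 416 + 1 = 417.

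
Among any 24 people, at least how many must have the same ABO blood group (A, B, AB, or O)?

The 24 people fall into 4 ABO blood groups.
If each of the 4 ABO blood groups held at most 5, the total would be at most 4 × 5 = 20 < 24, a contradiction.
So at least one holds ⌈24/4⌉ = 6.

6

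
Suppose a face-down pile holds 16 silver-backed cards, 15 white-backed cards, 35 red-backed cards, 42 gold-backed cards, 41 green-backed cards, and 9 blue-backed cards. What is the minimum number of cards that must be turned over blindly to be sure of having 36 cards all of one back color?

146

Treat the 6 back colors as pigeonholes.
In the worst case we take at most 35 of each back color, but all 16 silver-backed, all 15 white-backed, and all 9 blue-backed (fewer than 35), giving 16 + 15 + 35 + 35 + 35 + 9 = 145.
One more card then forces some back color to 36, so 145 + 1 = 146.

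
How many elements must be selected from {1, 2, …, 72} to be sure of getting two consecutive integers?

Partition {1, …, 72} into 36 pairs: {1,2}, {3,4}, …, {71,72}.
Choosing 36 integers — say the 36 even numbers 2, 4, …, 72 — takes one from each pair and avoids the property.
Choosing 37 forces two into the same pair by pigeonhole, and those are consecutive. So 37.

37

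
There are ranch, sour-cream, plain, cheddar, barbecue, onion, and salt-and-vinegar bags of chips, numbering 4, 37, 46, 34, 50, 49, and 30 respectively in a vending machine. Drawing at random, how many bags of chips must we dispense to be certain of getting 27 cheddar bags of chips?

243

The worst case draws every non-cheddar bag of chips first: 4 + 37 + 46 + 50 + 49 + 30 = 216.
The next 27 draws are then forced to be cheddar, giving 216 + 27 = 243.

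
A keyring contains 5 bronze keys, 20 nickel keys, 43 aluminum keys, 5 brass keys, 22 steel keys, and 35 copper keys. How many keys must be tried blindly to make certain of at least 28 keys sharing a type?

In the worst case we take at most 27 of each type, but all 5 bronze, all 20 nickel, all 5 brass, and all 22 steel (fewer than 27), giving 5 + 20 + 27 + 5 + 22 + 27 = 106.
One more key then forces some type to 28, so 106 + 1 = 107.

107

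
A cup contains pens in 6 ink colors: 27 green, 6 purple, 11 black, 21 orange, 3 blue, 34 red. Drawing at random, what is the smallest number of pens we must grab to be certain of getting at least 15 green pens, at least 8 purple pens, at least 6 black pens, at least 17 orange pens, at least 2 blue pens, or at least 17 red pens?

The worst case stops just short of every target: 14 green, all 6 purple, 5 black, 16 orange, 1 blue, 16 red — 14 + 6 + 5 + 16 + 1 + 16 = 58 pens.
One more pen must push some ink color to its target, so 58 + 1 = 59.

59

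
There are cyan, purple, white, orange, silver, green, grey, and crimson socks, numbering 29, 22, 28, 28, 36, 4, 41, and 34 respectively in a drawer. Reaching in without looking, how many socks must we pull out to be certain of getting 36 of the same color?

216

In the worst case we take at most 35 of each color, but all 29 cyan, all 22 purple, all 28 white, all 28 orange, all 4 green, and all 34 crimson (fewer than 35), giving 29 + 22 + 28 + 28 + 35 + 4 + 35 + 34 = 215.
One more sock then forces some color to 36, so 215 + 1 = 216.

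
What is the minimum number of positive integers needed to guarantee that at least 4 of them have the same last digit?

There are 10 possible last digits acting as pigeonholes.
With 10 × 3 = 30 positive integers we could place exactly 3 in each, with no class reaching 4.
One more forces some class to hold 4, so 30 + 1 = 31.

31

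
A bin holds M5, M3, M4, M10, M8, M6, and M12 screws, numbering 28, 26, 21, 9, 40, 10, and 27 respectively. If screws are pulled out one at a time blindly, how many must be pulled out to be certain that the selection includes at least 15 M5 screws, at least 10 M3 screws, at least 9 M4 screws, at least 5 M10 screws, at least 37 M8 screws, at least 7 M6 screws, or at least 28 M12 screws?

105

Each of the 7 sizes has its own threshold; avoid all of them simultaneously.
The worst case stops just short of every target: 14 M5, 9 M3, 8 M4, 4 M10, 36 M8, 6 M6, 27 M12 — 14 + 9 + 8 + 4 + 36 + 6 + 27 = 104 screws.
One more screw must push some size to its target, so 104 + 1 = 105.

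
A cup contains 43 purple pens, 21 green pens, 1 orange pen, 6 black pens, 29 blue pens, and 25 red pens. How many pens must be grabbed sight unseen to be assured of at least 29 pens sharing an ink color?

Treat the 6 ink colors as pigeonholes.
In the worst case we take at most 28 of each ink color, but all 21 green, all 1 orange, all 6 black, and all 25 red (fewer than 28), giving 28 + 21 + 1 + 6 + 28 + 25 = 109.
One more pen then forces some ink color to 29, so 109 + 1 = 110.

110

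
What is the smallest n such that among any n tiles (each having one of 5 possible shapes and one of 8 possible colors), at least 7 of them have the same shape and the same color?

241

There are 5 × 8 = 40 (shape, color) combinations acting as pigeonholes.
With 40 × 6 = 240 tiles we could place exactly 6 in each, with no (shape, color) pair reaching 7.
One more forces some (shape, color) pair to hold 7, so 240 + 1 = 241.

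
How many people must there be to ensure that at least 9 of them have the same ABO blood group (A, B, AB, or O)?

33

There are 4 ABO blood groups acting as pigeonholes.
With 4 × 8 = 32 people we could place exactly 8 in each, with no class reaching 9.
One more forces some class to hold 9, so 32 + 1 = 33.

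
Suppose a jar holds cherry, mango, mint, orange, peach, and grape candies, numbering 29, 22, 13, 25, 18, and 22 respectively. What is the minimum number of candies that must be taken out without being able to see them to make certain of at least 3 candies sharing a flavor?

13

The worst case takes 2 candies of each flavor without reaching 3 of any: 6 × 2 = 12.
The next candy must bring some flavor to 3, so 12 + 1 = 13.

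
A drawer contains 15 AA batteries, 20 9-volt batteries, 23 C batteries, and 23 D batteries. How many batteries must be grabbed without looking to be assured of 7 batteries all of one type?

The worst case takes 6 batteries of each type without reaching 7 of any: 4 × 6 = 24.
The next battery must bring some type to 7, so 24 + 1 = 25.

25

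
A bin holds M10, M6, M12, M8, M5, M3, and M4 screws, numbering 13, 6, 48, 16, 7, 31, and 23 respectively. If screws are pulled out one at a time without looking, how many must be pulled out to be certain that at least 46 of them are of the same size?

142

In the worst case we take at most 45 of each size, but all 13 M10, all 6 M6, all 16 M8, all 7 M5, all 31 M3, and all 23 M4 (fewer than 45), giving 13 + 6 + 45 + 16 + 7 + 31 + 23 = 141.
One more screw then forces some size to 46, so 141 + 1 = 142.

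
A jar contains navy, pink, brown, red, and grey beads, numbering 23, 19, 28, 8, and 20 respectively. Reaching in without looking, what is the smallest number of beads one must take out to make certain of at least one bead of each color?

91

The hardest color to obtain is red: we could draw every other bead first — 98 − 8 = 90 beads — without a single red one.
The next draw must be red, so 90 + 1 = 91.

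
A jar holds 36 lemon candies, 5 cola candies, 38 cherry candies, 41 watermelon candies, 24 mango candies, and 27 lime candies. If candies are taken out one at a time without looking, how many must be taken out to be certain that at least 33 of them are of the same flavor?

153

In the worst case we take at most 32 of each flavor, but all 5 cola, all 24 mango, and all 27 lime (fewer than 32), giving 32 + 5 + 32 + 32 + 24 + 27 = 152.
One more candy then forces some flavor to 33, so 152 + 1 = 153.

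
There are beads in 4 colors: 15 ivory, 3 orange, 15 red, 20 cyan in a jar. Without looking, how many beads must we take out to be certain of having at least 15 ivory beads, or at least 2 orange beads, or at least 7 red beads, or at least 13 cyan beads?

The worst case stops just short of every target: 14 ivory, 1 orange, 6 red, 12 cyan — 14 + 1 + 6 + 12 = 33 beads.
One more bead must push some color to its target, so 33 + 1 = 34.

34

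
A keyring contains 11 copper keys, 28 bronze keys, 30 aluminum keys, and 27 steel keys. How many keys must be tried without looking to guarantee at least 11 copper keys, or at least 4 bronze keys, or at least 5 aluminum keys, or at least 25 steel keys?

42

The worst case stops just short of every target: 10 copper, 3 bronze, 4 aluminum, 24 steel — 10 + 3 + 4 + 24 = 41 keys.
One more key must push some type to its target, so 41 + 1 = 42.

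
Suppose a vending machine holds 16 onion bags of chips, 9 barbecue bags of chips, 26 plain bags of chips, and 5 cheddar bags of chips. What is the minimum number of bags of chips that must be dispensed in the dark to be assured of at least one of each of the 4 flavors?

52

The hardest flavor to obtain is cheddar: we could draw every other bag of chips first — 56 − 5 = 51 bags of chips — without a single cheddar one.
The next draw must be cheddar, so 51 + 1 = 52.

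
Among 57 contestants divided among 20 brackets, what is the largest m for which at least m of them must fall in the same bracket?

The 57 contestants fall into 20 brackets.
If each of the 20 brackets held at most 2, the total would be at most 20 × 2 = 40 < 57, a contradiction.
So at least one holds ⌈57/20⌉ = 3.

3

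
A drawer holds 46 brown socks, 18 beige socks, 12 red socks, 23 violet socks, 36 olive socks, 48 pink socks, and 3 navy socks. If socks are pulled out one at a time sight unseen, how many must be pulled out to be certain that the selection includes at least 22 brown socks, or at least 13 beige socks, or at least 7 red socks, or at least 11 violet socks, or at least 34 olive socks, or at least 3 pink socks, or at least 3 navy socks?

87

The worst case stops just short of every target: 21 brown, 12 beige, 6 red, 10 violet, 33 olive, 2 pink, 2 navy — 21 + 12 + 6 + 10 + 33 + 2 + 2 = 86 socks.
One more sock must push some color to its target, so 86 + 1 = 87.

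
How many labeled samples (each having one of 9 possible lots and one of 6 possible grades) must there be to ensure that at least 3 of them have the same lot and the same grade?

There are 9 × 6 = 54 (lot, grade) combinations acting as pigeonholes.
With 54 × 2 = 108 labeled samples we could place exactly 2 in each, with no (lot, grade) pair reaching 3.
One more forces some (lot, grade) pair to hold 3, so 108 + 1 = 109.

109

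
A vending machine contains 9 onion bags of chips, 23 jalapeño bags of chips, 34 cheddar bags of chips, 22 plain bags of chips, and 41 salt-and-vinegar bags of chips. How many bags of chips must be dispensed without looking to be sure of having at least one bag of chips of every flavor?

The hardest flavor to obtain is onion: we could draw every other bag of chips first — 129 − 9 = 120 bags of chips — without a single onion one.
The next draw must be onion, so 120 + 1 = 121.

121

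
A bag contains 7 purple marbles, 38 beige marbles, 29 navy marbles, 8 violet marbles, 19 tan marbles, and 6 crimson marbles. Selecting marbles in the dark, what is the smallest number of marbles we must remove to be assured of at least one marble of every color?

102

The hardest color to obtain is crimson: we could draw every other marble first — 107 − 6 = 101 marbles — without a single crimson one.
The next draw must be crimson, so 101 + 1 = 102.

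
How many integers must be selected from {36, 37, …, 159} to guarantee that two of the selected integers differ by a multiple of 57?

Group the integers by remainder mod 57; there are 57 residue classes, each nonempty in this range.
Choosing one from each class (57 integers) avoids any shared remainder.
One more choice must repeat a class, so two differ by a multiple of 57. Hence 57 + 1 = 58.

58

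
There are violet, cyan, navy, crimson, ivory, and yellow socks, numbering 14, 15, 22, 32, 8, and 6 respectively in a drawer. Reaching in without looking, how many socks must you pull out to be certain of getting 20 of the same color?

Treat the 6 colors as pigeonholes.
In the worst case we take at most 19 of each color, but all 14 violet, all 15 cyan, all 8 ivory, and all 6 yellow (fewer than 19), giving 14 + 15 + 19 + 19 + 8 + 6 = 81.
One more sock then forces some color to 20, so 81 + 1 = 82.

82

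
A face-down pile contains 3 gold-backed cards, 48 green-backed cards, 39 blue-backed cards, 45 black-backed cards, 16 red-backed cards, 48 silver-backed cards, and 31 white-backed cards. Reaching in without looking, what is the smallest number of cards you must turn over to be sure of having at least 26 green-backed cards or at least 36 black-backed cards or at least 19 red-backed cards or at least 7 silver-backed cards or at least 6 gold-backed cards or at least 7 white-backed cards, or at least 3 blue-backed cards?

The worst case stops just short of every target: all 3 gold-backed, 25 green-backed, 2 blue-backed, 35 black-backed, all 16 red-backed, 6 silver-backed, 6 white-backed — 3 + 25 + 2 + 35 + 16 + 6 + 6 = 93 cards.
One more card must push some back color to its target, so 93 + 1 = 94.

94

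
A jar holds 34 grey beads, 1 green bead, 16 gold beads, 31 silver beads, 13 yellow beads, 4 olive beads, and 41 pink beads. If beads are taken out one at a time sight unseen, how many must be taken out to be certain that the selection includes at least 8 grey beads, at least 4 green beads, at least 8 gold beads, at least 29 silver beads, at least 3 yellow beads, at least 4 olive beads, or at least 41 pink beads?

The worst case stops just short of every target: 7 grey, all 1 green, 7 gold, 28 silver, 2 yellow, 3 olive, 40 pink — 7 + 1 + 7 + 28 + 2 + 3 + 40 = 88 beads.
One more bead must push some color to its target, so 88 + 1 = 89.

89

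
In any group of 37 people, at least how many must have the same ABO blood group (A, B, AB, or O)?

There are 4 ABO blood groups, which serve as the pigeonholes.
If each of the 4 ABO blood groups held at most 9, the total would be at most 4 × 9 = 36 < 37, a contradiction.
So at least one holds ⌈37/4⌉ = 10.

10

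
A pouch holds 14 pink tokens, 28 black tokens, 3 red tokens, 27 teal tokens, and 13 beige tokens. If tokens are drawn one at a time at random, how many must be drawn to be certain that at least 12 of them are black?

69

The worst case draws every non-black token first: 14 + 3 + 27 + 13 = 57.
The next 12 draws are then forced to be black, giving 57 + 12 = 69.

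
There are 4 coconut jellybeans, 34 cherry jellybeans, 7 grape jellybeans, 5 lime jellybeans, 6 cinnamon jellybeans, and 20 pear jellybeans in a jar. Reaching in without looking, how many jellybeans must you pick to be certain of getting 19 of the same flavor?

Treat the 6 flavors as pigeonholes.
In the worst case we take at most 18 of each flavor, but all 4 coconut, all 7 grape, all 5 lime, and all 6 cinnamon (fewer than 18), giving 4 + 18 + 7 + 5 + 6 + 18 = 58.
One more jellybean then forces some flavor to 19, so 58 + 1 = 59.

59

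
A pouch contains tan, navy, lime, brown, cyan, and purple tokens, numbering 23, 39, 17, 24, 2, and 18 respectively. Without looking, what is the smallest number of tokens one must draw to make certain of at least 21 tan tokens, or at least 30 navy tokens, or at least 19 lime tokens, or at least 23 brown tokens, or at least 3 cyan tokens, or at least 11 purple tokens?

Each of the 6 colors has its own threshold; avoid all of them simultaneously.
The worst case stops just short of every target: 20 tan, 29 navy, all 17 lime, 22 brown, 2 cyan, 10 purple — 20 + 29 + 17 + 22 + 2 + 10 = 100 tokens.
One more token must push some color to its target, so 100 + 1 = 101.

101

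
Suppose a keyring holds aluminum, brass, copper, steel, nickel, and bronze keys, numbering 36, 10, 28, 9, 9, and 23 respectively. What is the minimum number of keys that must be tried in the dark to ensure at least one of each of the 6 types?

107

The hardest type to obtain is steel: we could draw every other key first — 115 − 9 = 106 keys — without a single steel one.
The next draw must be steel, so 106 + 1 = 107.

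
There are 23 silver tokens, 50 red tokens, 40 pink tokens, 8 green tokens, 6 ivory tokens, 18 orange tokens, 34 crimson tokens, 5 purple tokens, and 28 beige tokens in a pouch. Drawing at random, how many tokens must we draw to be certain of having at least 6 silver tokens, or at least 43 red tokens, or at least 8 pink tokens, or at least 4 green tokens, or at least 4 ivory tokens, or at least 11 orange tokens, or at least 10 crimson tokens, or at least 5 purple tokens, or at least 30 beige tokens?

The worst case stops just short of every target: 5 silver, 42 red, 7 pink, 3 green, 3 ivory, 10 orange, 9 crimson, 4 purple, all 28 beige — 5 + 42 + 7 + 3 + 3 + 10 + 9 + 4 + 28 = 111 tokens.
One more token must push some color to its target, so 111 + 1 = 112.

112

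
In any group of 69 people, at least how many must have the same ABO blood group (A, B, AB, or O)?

There are 4 ABO blood groups, which serve as the pigeonholes.
If each of the 4 ABO blood groups held at most 17, the total would be at most 4 × 17 = 68 < 69, a contradiction.
So at least one holds ⌈69/4⌉ = 18.

18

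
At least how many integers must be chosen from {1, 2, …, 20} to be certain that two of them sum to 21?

11

Partition {1, …, 20} into 10 pairs: {1,20}, {2,19}, …, {10,11}.
Choosing 10 integers — say the integers 1 through 10 — takes one from each pair and avoids the property.
Choosing 11 forces two into the same pair by pigeonhole, and those sum to 21. So 11.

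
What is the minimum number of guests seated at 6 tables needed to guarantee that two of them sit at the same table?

There are 6 tables acting as pigeonholes.
With 6 guests we could place one in each, avoiding any repeat.
One more forces some class to hold 2, so 6 + 1 = 7.

7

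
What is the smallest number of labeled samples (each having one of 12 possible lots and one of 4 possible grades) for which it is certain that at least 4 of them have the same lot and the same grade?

145

There are 12 × 4 = 48 (lot, grade) combinations acting as pigeonholes.
With 48 × 3 = 144 labeled samples we could place exactly 3 in each, with no (lot, grade) pair reaching 4.
One more forces some (lot, grade) pair to hold 4, so 144 + 1 = 145.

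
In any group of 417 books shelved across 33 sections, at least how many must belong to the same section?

The 417 books fall into 33 sections.
If each of the 33 sections held at most 12, the total would be at most 33 × 12 = 396 < 417, a contradiction.
So at least one holds ⌈417/33⌉ = 13.

13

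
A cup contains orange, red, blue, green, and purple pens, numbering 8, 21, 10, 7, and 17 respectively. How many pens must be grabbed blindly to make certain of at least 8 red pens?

The worst case draws every non-red pen first: 8 + 10 + 7 + 17 = 42.
The next 8 draws are then forced to be red, giving 42 + 8 = 50.

50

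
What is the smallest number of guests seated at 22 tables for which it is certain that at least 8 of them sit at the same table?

155

There are 22 tables acting as pigeonholes.
With 22 × 7 = 154 guests we could place exactly 7 in each, with no class reaching 8.
One more forces some class to hold 8, so 154 + 1 = 155.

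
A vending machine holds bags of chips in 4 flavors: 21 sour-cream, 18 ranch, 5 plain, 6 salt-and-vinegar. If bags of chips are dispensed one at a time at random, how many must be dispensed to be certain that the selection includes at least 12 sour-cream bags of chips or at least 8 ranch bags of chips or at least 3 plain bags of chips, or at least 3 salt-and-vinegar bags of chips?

The worst case stops just short of every target: 11 sour-cream, 7 ranch, 2 plain, 2 salt-and-vinegar — 11 + 7 + 2 + 2 = 22 bags of chips.
One more bag of chips must push some flavor to its target, so 22 + 1 = 23.

23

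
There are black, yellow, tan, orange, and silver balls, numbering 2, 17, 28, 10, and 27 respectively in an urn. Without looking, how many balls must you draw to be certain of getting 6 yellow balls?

The worst case draws every non-yellow ball first: 2 + 28 + 10 + 27 = 67.
The next 6 draws are then forced to be yellow, giving 67 + 6 = 73.

73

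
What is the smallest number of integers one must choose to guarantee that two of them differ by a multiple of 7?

8

Two integers differ by a multiple of 7 exactly when they share a remainder mod 7.
There are 7 residue classes mod 7, so 7 integers can all lie in distinct classes.
One more integer must repeat a residue, giving a difference divisible by 7. So n = 7 + 1 = 8.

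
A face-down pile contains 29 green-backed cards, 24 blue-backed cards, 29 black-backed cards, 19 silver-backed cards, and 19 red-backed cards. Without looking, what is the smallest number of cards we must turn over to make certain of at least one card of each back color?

102

The hardest back color to obtain is silver-backed: we could draw every other card first — 120 − 19 = 101 cards — without a single silver-backed one.
The next draw must be silver-backed, so 101 + 1 = 102.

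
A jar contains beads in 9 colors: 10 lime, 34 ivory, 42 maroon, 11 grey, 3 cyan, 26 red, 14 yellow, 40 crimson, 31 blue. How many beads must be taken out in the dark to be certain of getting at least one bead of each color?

209

The hardest color to obtain is cyan: we could draw every other bead first — 211 − 3 = 208 beads — without a single cyan one.
The next draw must be cyan, so 208 + 1 = 209.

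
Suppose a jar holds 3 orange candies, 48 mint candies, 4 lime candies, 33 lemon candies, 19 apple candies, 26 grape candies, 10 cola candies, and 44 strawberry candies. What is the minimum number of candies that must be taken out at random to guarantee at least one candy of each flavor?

The hardest flavor to obtain is orange: we could draw every other candy first — 187 − 3 = 184 candies — without a single orange one.
The next draw must be orange, so 184 + 1 = 185.

185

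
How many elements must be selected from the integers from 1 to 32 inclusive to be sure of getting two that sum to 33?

17

Partition {1, …, 32} into 16 pairs: {1,32}, {2,31}, …, {16,17}.
Choosing 16 integers — say the integers 1 through 16 — takes one from each pair and avoids the property.
Choosing 17 forces two into the same pair by pigeonhole, and those sum to 33. So 17.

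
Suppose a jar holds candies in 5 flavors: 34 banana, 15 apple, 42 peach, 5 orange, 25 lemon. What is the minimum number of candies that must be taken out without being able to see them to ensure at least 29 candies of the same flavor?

102

In the worst case we take at most 28 of each flavor, but all 15 apple, all 5 orange, and all 25 lemon (fewer than 28), giving 28 + 15 + 28 + 5 + 25 = 101.
One more candy then forces some flavor to 29, so 101 + 1 = 102.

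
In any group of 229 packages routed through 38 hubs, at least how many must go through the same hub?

7

The 229 packages fall into 38 hubs.
If each of the 38 hubs held at most 6, the total would be at most 38 × 6 = 228 < 229, a contradiction.
So at least one holds ⌈229/38⌉ = 7.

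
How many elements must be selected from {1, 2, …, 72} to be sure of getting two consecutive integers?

37

Partition {1, …, 72} into 36 pairs: {1,2}, {3,4}, …, {71,72}.
Choosing 36 integers — say the 36 even numbers 2, 4, …, 72 — takes one from each pair and avoids the property.
Choosing 37 forces two into the same pair by pigeonhole, and those are consecutive. So 37.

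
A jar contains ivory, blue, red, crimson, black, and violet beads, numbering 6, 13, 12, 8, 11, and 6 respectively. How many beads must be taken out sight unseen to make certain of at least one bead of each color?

51

The hardest color to obtain is ivory: we could draw every other bead first — 56 − 6 = 50 beads — without a single ivory one.
The next draw must be ivory, so 50 + 1 = 51.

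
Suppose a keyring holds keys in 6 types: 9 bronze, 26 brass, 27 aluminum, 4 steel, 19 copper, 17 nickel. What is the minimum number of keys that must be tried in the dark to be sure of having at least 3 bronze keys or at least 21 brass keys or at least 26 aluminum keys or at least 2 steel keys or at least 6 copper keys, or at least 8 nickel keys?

61

The worst case stops just short of every target: 2 bronze, 20 brass, 25 aluminum, 1 steel, 5 copper, 7 nickel — 2 + 20 + 25 + 1 + 5 + 7 = 60 keys.
One more key must push some type to its target, so 60 + 1 = 61.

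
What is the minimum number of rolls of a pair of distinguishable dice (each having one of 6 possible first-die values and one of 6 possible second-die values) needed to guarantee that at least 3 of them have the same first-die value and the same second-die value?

There are 6 × 6 = 36 (first-die value, second-die value) combinations acting as pigeonholes.
With 36 × 2 = 72 rolls of a pair of distinguishable dice we could place exactly 2 in each, with no (first-die value, second-die value) pair reaching 3.
One more forces some (first-die value, second-die value) pair to hold 3, so 72 + 1 = 73.

73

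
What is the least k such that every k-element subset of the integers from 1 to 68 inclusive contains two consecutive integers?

35

Partition {1, …, 68} into 34 pairs: {1,2}, {3,4}, …, {67,68}.
Choosing 34 integers — say the 34 even numbers 2, 4, …, 68 — takes one from each pair and avoids the property.
Choosing 35 forces two into the same pair by pigeonhole, and those are consecutive. So 35.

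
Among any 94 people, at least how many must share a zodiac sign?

8

There are 12 zodiac signs, which serve as the pigeonholes.
If each of the 12 zodiac signs held at most 7, the total would be at most 12 × 7 = 84 < 94, a contradiction.
So at least one holds ⌈94/12⌉ = 8.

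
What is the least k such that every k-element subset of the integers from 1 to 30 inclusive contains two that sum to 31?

Partition {1, …, 30} into 15 pairs: {1,30}, {2,29}, …, {15,16}.
Choosing 15 integers — say the integers 1 through 15 — takes one from each pair and avoids the property.
Choosing 16 forces two into the same pair by pigeonhole, and those sum to 31. So 16.

16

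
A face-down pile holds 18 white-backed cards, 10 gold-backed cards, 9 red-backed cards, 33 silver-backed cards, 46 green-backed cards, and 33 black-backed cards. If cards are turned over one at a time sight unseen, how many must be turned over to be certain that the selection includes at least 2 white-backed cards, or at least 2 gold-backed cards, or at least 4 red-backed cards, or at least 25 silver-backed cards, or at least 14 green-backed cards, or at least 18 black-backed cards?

Each of the 6 back colors has its own threshold; avoid all of them simultaneously.
The worst case stops just short of every target: 1 white-backed, 1 gold-backed, 3 red-backed, 24 silver-backed, 13 green-backed, 17 black-backed — 1 + 1 + 3 + 24 + 13 + 17 = 59 cards.
One more card must push some back color to its target, so 59 + 1 = 60.

60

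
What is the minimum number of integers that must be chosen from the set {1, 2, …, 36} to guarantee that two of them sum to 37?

19

Partition {1, …, 36} into 18 pairs: {1,36}, {2,35}, …, {18,19}.
Choosing 18 integers — say the integers 1 through 18 — takes one from each pair and avoids the property.
Choosing 19 forces two into the same pair by pigeonhole, and those sum to 37. So 19.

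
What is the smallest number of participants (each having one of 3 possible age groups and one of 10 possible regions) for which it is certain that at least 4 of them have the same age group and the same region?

91

There are 3 × 10 = 30 (age group, region) combinations acting as pigeonholes.
With 30 × 3 = 90 participants we could place exactly 3 in each, with no (age group, region) pair reaching 4.
One more forces some (age group, region) pair to hold 4, so 90 + 1 = 91.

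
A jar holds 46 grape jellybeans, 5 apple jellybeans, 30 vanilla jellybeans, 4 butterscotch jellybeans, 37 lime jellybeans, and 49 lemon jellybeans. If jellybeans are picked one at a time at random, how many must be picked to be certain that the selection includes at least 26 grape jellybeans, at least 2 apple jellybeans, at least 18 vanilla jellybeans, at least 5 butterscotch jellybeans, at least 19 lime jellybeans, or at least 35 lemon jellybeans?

The worst case stops just short of every target: 25 grape, 1 apple, 17 vanilla, 4 butterscotch, 18 lime, 34 lemon — 25 + 1 + 17 + 4 + 18 + 34 = 99 jellybeans.
One more jellybean must push some flavor to its target, so 99 + 1 = 100.

100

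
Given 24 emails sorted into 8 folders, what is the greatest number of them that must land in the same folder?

If each of the 8 folders held at most 2, the total would be at most 8 × 2 = 16 < 24, a contradiction.
So at least one holds ⌈24/8⌉ = 3.

3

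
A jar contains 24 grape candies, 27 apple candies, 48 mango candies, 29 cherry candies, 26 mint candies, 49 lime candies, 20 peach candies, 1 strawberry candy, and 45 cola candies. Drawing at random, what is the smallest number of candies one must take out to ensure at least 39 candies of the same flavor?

242

Treat the 9 flavors as pigeonholes.
In the worst case we take at most 38 of each flavor, but all 24 grape, all 27 apple, all 29 cherry, all 26 mint, all 20 peach, and all 1 strawberry (fewer than 38), giving 24 + 27 + 38 + 29 + 26 + 38 + 20 + 1 + 38 = 241.
One more candy then forces some flavor to 39, so 241 + 1 = 242.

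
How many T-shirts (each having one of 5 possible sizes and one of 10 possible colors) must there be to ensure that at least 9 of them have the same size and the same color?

There are 5 × 10 = 50 (size, color) combinations acting as pigeonholes.
With 50 × 8 = 400 T-shirts we could place exactly 8 in each, with no (size, color) pair reaching 9.
One more forces some (size, color) pair to hold 9, so 400 + 1 = 401.

401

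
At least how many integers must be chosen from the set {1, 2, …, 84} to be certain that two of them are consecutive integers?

43

Partition {1, …, 84} into 42 pairs: {1,2}, {3,4}, …, {83,84}.
Choosing 42 integers — say the 42 even numbers 2, 4, …, 84 — takes one from each pair and avoids the property.
Choosing 43 forces two into the same pair by pigeonhole, and those are consecutive. So 43.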